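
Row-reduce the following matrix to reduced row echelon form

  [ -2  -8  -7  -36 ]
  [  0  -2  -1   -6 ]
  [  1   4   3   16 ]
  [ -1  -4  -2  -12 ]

[[1, 0, 0, 0], [0, 1, 0, 1], [0, 0, 1, 4], [0, 0, 0, 0]]

r1 → -1/2·r1
  [  1   4  7/2   18 ]
  [  0  -2   -1   -6 ]
  [  1   4    3   16 ]
  [ -1  -4   -2  -12 ]
r3 → r3 − r1
  [  1   4   7/2   18 ]
  [  0  -2    -1   -6 ]
  [  0   0  -1/2   -2 ]
  [ -1  -4    -2  -12 ]
r4 → r4 + r1
  [ 1   4   7/2  18 ]
  [ 0  -2    -1  -6 ]
  [ 0   0  -1/2  -2 ]
  [ 0   0   3/2   6 ]
r2 → -1/2·r2
  [ 1  4   7/2  18 ]
  [ 0  1   1/2   3 ]
  [ 0  0  -1/2  -2 ]
  [ 0  0   3/2   6 ]
r3 → -2·r3
  [ 1  4  7/2  18 ]
  [ 0  1  1/2   3 ]
  [ 0  0    1   4 ]
  [ 0  0  3/2   6 ]
r4 → r4 − 3/2·r3
  [ 1  4  7/2  18 ]
  [ 0  1  1/2   3 ]
  [ 0  0    1   4 ]
  [ 0  0    0   0 ]
r2 → r2 − 1/2·r3
  [ 1  4  7/2  18 ]
  [ 0  1    0   1 ]
  [ 0  0    1   4 ]
  [ 0  0    0   0 ]
r1 → r1 − 7/2·r3
  [ 1  4  0  4 ]
  [ 0  1  0  1 ]
  [ 0  0  1  4 ]
  [ 0  0  0  0 ]
r1 → r1 − 4·r2
  [ 1  0  0  0 ]
  [ 0  1  0  1 ]
  [ 0  0  1  4 ]
  [ 0  0  0  0 ]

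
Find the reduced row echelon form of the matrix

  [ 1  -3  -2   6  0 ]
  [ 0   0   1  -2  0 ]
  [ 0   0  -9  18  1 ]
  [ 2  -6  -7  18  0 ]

[[1, -3, 0, 2, 0], [0, 0, 1, -2, 0], [0, 0, 0, 0, 1], [0, 0, 0, 0, 0]]

ρ4 ← ρ4 − 2·ρ1
  [ 1  -3  -2   6  0 ]
  [ 0   0   1  -2  0 ]
  [ 0   0  -9  18  1 ]
  [ 0   0  -3   6  0 ]
ρ3 ← ρ3 + 9·ρ2
  [ 1  -3  -2   6  0 ]
  [ 0   0   1  -2  0 ]
  [ 0   0   0   0  1 ]
  [ 0   0  -3   6  0 ]
ρ4 ← ρ4 + 3·ρ2
  [ 1  -3  -2   6  0 ]
  [ 0   0   1  -2  0 ]
  [ 0   0   0   0  1 ]
  [ 0   0   0   0  0 ]
ρ1 ← ρ1 + 2·ρ2
  [ 1  -3  0   2  0 ]
  [ 0   0  1  -2  0 ]
  [ 0   0  0   0  1 ]
  [ 0   0  0   0  0 ]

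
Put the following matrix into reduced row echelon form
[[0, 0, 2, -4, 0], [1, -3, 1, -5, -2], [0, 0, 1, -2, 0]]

ρ1 <-> ρ2
  [ 1  -3  1  -5  -2 ]
  [ 0   0  2  -4   0 ]
  [ 0   0  1  -2   0 ]
ρ2 → 1/2·ρ2
  [ 1  -3  1  -5  -2 ]
  [ 0   0  1  -2   0 ]
  [ 0   0  1  -2   0 ]
ρ3 → ρ3 − ρ2
  [ 1  -3  1  -5  -2 ]
  [ 0   0  1  -2   0 ]
  [ 0   0  0   0   0 ]
ρ1 → ρ1 − ρ2
  [ 1  -3  0  -3  -2 ]
  [ 0   0  1  -2   0 ]
  [ 0   0  0   0   0 ]

[[1, -3, 0, -3, -2], [0, 0, 1, -2, 0], [0, 0, 0, 0, 0]]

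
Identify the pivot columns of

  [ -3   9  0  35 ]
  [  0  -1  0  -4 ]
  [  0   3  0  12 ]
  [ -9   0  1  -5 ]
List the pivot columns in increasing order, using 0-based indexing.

R1 → -1/3·R1
  [  1  -3  0  -35/3 ]
  [  0  -1  0     -4 ]
  [  0   3  0     12 ]
  [ -9   0  1     -5 ]
R4 → R4 + 9·R1
  [ 1   -3  0  -35/3 ]
  [ 0   -1  0     -4 ]
  [ 0    3  0     12 ]
  [ 0  -27  1   -110 ]
R2 → -1·R2
  [ 1   -3  0  -35/3 ]
  [ 0    1  0      4 ]
  [ 0    3  0     12 ]
  [ 0  -27  1   -110 ]
R3 → R3 − 3·R2
  [ 1   -3  0  -35/3 ]
  [ 0    1  0      4 ]
  [ 0    0  0      0 ]
  [ 0  -27  1   -110 ]
R4 → R4 + 27·R2
  [ 1  -3  0  -35/3 ]
  [ 0   1  0      4 ]
  [ 0   0  0      0 ]
  [ 0   0  1     -2 ]
R3 <-> R4
  [ 1  -3  0  -35/3 ]
  [ 0   1  0      4 ]
  [ 0   0  1     -2 ]
  [ 0   0  0      0 ]
R1 → R1 + 3·R2
  [ 1  0  0  1/3 ]
  [ 0  1  0    4 ]
  [ 0  0  1   -2 ]
  [ 0  0  0    0 ]
Pivot columns are the columns containing a leading 1.

0, 1, 2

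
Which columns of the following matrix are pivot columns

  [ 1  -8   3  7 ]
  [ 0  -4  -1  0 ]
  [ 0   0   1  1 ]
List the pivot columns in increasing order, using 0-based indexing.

0, 1, 2

Multiply r2 by -1/4.
  [ 1  -8    3  7 ]
  [ 0   1  1/4  0 ]
  [ 0   0    1  1 ]
Subtract 1/4 times r3 from r2.
  [ 1  -8  3     7 ]
  [ 0   1  0  -1/4 ]
  [ 0   0  1     1 ]
Subtract 3 times r3 from r1.
  [ 1  -8  0     4 ]
  [ 0   1  0  -1/4 ]
  [ 0   0  1     1 ]
Add 8 times r2 to r1.
  [ 1  0  0     2 ]
  [ 0  1  0  -1/4 ]
  [ 0  0  1     1 ]
Pivot columns are the columns containing a leading 1.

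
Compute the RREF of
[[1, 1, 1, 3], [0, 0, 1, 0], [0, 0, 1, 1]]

R3 := R3 − R2
R1 := R1 − 3·R3
R1 := R1 − R2

[[1, 1, 0, 0], [0, 0, 1, 0], [0, 0, 0, 1]]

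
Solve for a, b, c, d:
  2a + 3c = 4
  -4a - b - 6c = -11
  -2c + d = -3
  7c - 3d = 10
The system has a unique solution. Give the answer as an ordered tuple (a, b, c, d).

(1/2, 3, 1, -1)

Form the augmented matrix and row-reduce:
  [  2   0   3   0  |    4 ]
  [ -4  -1  -6   0  |  -11 ]
  [  0   0  -2   1  |   -3 ]
  [  0   0   7  -3  |   10 ]
r1 := 1/2·r1
  [  1   0  3/2   0  |    2 ]
  [ -4  -1   -6   0  |  -11 ]
  [  0   0   -2   1  |   -3 ]
  [  0   0    7  -3  |   10 ]
r2 := r2 + 4·r1
  [ 1   0  3/2   0  |   2 ]
  [ 0  -1    0   0  |  -3 ]
  [ 0   0   -2   1  |  -3 ]
  [ 0   0    7  -3  |  10 ]
r2 := -1·r2
  [ 1  0  3/2   0  |   2 ]
  [ 0  1    0   0  |   3 ]
  [ 0  0   -2   1  |  -3 ]
  [ 0  0    7  -3  |  10 ]
r3 := -1/2·r3
  [ 1  0  3/2     0  |    2 ]
  [ 0  1    0     0  |    3 ]
  [ 0  0    1  -1/2  |  3/2 ]
  [ 0  0    7    -3  |   10 ]
r4 := r4 − 7·r3
  [ 1  0  3/2     0  |     2 ]
  [ 0  1    0     0  |     3 ]
  [ 0  0    1  -1/2  |   3/2 ]
  [ 0  0    0   1/2  |  -1/2 ]
r4 := 2·r4
  [ 1  0  3/2     0  |    2 ]
  [ 0  1    0     0  |    3 ]
  [ 0  0    1  -1/2  |  3/2 ]
  [ 0  0    0     1  |   -1 ]
r3 := r3 + 1/2·r4
  [ 1  0  3/2  0  |   2 ]
  [ 0  1    0  0  |   3 ]
  [ 0  0    1  0  |   1 ]
  [ 0  0    0  1  |  -1 ]
r1 := r1 − 3/2·r3
  [ 1  0  0  0  |  1/2 ]
  [ 0  1  0  0  |    3 ]
  [ 0  0  1  0  |    1 ]
  [ 0  0  0  1  |   -1 ]
Reading off the last column: a = 1/2, b = 3, c = 1, d = -1.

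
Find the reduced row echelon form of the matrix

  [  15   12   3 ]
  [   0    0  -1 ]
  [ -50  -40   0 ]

R1 -> 1/15·R1
  [   1  4/5  1/5 ]
  [   0    0   -1 ]
  [ -50  -40    0 ]
R3 -> R3 + 50·R1
  [ 1  4/5  1/5 ]
  [ 0    0   -1 ]
  [ 0    0   10 ]
R2 -> -1·R2
  [ 1  4/5  1/5 ]
  [ 0    0    1 ]
  [ 0    0   10 ]
R3 -> R3 − 10·R2
  [ 1  4/5  1/5 ]
  [ 0    0    1 ]
  [ 0    0    0 ]
R1 -> R1 − 1/5·R2
  [ 1  4/5  0 ]
  [ 0    0  1 ]
  [ 0    0  0 ]

[[1, 4/5, 0], [0, 0, 1], [0, 0, 0]]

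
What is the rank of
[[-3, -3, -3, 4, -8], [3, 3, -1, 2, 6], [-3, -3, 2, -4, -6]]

rank = 3

Multiply R1 by -1/3.
  [  1   1   1  -4/3  8/3 ]
  [  3   3  -1     2    6 ]
  [ -3  -3   2    -4   -6 ]
Subtract 3 times R1 from R2.
  [  1   1   1  -4/3  8/3 ]
  [  0   0  -4     6   -2 ]
  [ -3  -3   2    -4   -6 ]
Add 3 times R1 to R3.
  [ 1  1   1  -4/3  8/3 ]
  [ 0  0  -4     6   -2 ]
  [ 0  0   5    -8    2 ]
Multiply R2 by -1/4.
  [ 1  1  1  -4/3  8/3 ]
  [ 0  0  1  -3/2  1/2 ]
  [ 0  0  5    -8    2 ]
Subtract 5 times R2 from R3.
  [ 1  1  1  -4/3   8/3 ]
  [ 0  0  1  -3/2   1/2 ]
  [ 0  0  0  -1/2  -1/2 ]
Multiply R3 by -2.
  [ 1  1  1  -4/3  8/3 ]
  [ 0  0  1  -3/2  1/2 ]
  [ 0  0  0     1    1 ]
Add 3/2 times R3 to R2.
  [ 1  1  1  -4/3  8/3 ]
  [ 0  0  1     0    2 ]
  [ 0  0  0     1    1 ]
Add 4/3 times R3 to R1.
  [ 1  1  1  0  4 ]
  [ 0  0  1  0  2 ]
  [ 0  0  0  1  1 ]
Subtract R2 from R1.
  [ 1  1  0  0  2 ]
  [ 0  0  1  0  2 ]
  [ 0  0  0  1  1 ]
The reduced form has 3 nonzero rows.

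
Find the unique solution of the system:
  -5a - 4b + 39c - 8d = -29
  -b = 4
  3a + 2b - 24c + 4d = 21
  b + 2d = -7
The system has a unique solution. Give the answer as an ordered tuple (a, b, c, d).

Form the augmented matrix and row-reduce:
  [ -5  -4   39  -8  |  -29 ]
  [  0  -1    0   0  |    4 ]
  [  3   2  -24   4  |   21 ]
  [  0   1    0   2  |   -7 ]
r1 -> -1/5·r1
  [ 1  4/5  -39/5  8/5  |  29/5 ]
  [ 0   -1      0    0  |     4 ]
  [ 3    2    -24    4  |    21 ]
  [ 0    1      0    2  |    -7 ]
r3 -> r3 − 3·r1
  [ 1   4/5  -39/5   8/5  |  29/5 ]
  [ 0    -1      0     0  |     4 ]
  [ 0  -2/5   -3/5  -4/5  |  18/5 ]
  [ 0     1      0     2  |    -7 ]
r2 -> -1·r2
  [ 1   4/5  -39/5   8/5  |  29/5 ]
  [ 0     1      0     0  |    -4 ]
  [ 0  -2/5   -3/5  -4/5  |  18/5 ]
  [ 0     1      0     2  |    -7 ]
r3 -> r3 + 2/5·r2
  [ 1  4/5  -39/5   8/5  |  29/5 ]
  [ 0    1      0     0  |    -4 ]
  [ 0    0   -3/5  -4/5  |     2 ]
  [ 0    1      0     2  |    -7 ]
r4 -> r4 − r2
  [ 1  4/5  -39/5   8/5  |  29/5 ]
  [ 0    1      0     0  |    -4 ]
  [ 0    0   -3/5  -4/5  |     2 ]
  [ 0    0      0     2  |    -3 ]
r3 -> -5/3·r3
  [ 1  4/5  -39/5  8/5  |   29/5 ]
  [ 0    1      0    0  |     -4 ]
  [ 0    0      1  4/3  |  -10/3 ]
  [ 0    0      0    2  |     -3 ]
r4 -> 1/2·r4
  [ 1  4/5  -39/5  8/5  |   29/5 ]
  [ 0    1      0    0  |     -4 ]
  [ 0    0      1  4/3  |  -10/3 ]
  [ 0    0      0    1  |   -3/2 ]
r3 -> r3 − 4/3·r4
  [ 1  4/5  -39/5  8/5  |  29/5 ]
  [ 0    1      0    0  |    -4 ]
  [ 0    0      1    0  |  -4/3 ]
  [ 0    0      0    1  |  -3/2 ]
r1 -> r1 − 8/5·r4
  [ 1  4/5  -39/5  0  |  41/5 ]
  [ 0    1      0  0  |    -4 ]
  [ 0    0      1  0  |  -4/3 ]
  [ 0    0      0  1  |  -3/2 ]
r1 -> r1 + 39/5·r3
  [ 1  4/5  0  0  |  -11/5 ]
  [ 0    1  0  0  |     -4 ]
  [ 0    0  1  0  |   -4/3 ]
  [ 0    0  0  1  |   -3/2 ]
r1 -> r1 − 4/5·r2
  [ 1  0  0  0  |     1 ]
  [ 0  1  0  0  |    -4 ]
  [ 0  0  1  0  |  -4/3 ]
  [ 0  0  0  1  |  -3/2 ]
Reading off the last column: a = 1, b = -4, c = -4/3, d = -3/2.

(1, -4, -4/3, -3/2)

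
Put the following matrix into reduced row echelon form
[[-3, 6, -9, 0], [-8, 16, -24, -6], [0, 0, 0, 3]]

Multiply R1 by -1/3.
  [  1  -2    3   0 ]
  [ -8  16  -24  -6 ]
  [  0   0    0   3 ]
Add 8 times R1 to R2.
  [ 1  -2  3   0 ]
  [ 0   0  0  -6 ]
  [ 0   0  0   3 ]
Multiply R2 by -1/6.
  [ 1  -2  3  0 ]
  [ 0   0  0  1 ]
  [ 0   0  0  3 ]
Subtract 3 times R2 from R3.
  [ 1  -2  3  0 ]
  [ 0   0  0  1 ]
  [ 0   0  0  0 ]

[[1, -2, 3, 0], [0, 0, 0, 1], [0, 0, 0, 0]]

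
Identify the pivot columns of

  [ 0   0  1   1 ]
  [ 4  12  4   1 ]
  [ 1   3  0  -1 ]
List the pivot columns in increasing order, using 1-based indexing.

r1 <-> r2
r1 ← 1/4·r1
r3 ← r3 − r1
r3 ← r3 + r2
r3 ← -4·r3
r2 ← r2 − r3
r1 ← r1 − 1/4·r3
r1 ← r1 − r2
Pivot columns are the columns containing a leading 1.

1, 3, 4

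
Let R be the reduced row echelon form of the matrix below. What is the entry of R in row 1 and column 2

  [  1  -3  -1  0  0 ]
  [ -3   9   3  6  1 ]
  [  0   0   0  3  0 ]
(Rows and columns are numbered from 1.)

-3

R2 ← R2 + 3·R1
  [ 1  -3  -1  0  0 ]
  [ 0   0   0  6  1 ]
  [ 0   0   0  3  0 ]
R2 ← 1/6·R2
  [ 1  -3  -1  0    0 ]
  [ 0   0   0  1  1/6 ]
  [ 0   0   0  3    0 ]
R3 ← R3 − 3·R2
  [ 1  -3  -1  0     0 ]
  [ 0   0   0  1   1/6 ]
  [ 0   0   0  0  -1/2 ]
R3 ← -2·R3
  [ 1  -3  -1  0    0 ]
  [ 0   0   0  1  1/6 ]
  [ 0   0   0  0    1 ]
R2 ← R2 − 1/6·R3
  [ 1  -3  -1  0  0 ]
  [ 0   0   0  1  0 ]
  [ 0   0   0  0  1 ]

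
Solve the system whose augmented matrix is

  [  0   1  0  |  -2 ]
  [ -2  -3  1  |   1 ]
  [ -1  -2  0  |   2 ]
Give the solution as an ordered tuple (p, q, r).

(2, -2, -1)

Swap ρ1 and ρ2.
  [ -2  -3  1  |   1 ]
  [  0   1  0  |  -2 ]
  [ -1  -2  0  |   2 ]
Multiply ρ1 by -1/2.
  [  1  3/2  -1/2  |  -1/2 ]
  [  0    1     0  |    -2 ]
  [ -1   -2     0  |     2 ]
Add ρ1 to ρ3.
  [ 1   3/2  -1/2  |  -1/2 ]
  [ 0     1     0  |    -2 ]
  [ 0  -1/2  -1/2  |   3/2 ]
Add 1/2 times ρ2 to ρ3.
  [ 1  3/2  -1/2  |  -1/2 ]
  [ 0    1     0  |    -2 ]
  [ 0    0  -1/2  |   1/2 ]
Multiply ρ3 by -2.
  [ 1  3/2  -1/2  |  -1/2 ]
  [ 0    1     0  |    -2 ]
  [ 0    0     1  |    -1 ]
Add 1/2 times ρ3 to ρ1.
  [ 1  3/2  0  |  -1 ]
  [ 0    1  0  |  -2 ]
  [ 0    0  1  |  -1 ]
Subtract 3/2 times ρ2 from ρ1.
  [ 1  0  0  |   2 ]
  [ 0  1  0  |  -2 ]
  [ 0  0  1  |  -1 ]
Reading off the last column: p = 2, q = -2, r = -1.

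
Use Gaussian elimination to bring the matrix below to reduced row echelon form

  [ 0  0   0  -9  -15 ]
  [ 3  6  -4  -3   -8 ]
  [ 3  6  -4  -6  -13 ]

[[1, 2, -4/3, 0, -1], [0, 0, 0, 1, 5/3], [0, 0, 0, 0, 0]]

R1 <=> R2
  [ 3  6  -4  -3   -8 ]
  [ 0  0   0  -9  -15 ]
  [ 3  6  -4  -6  -13 ]
R1 ← 1/3·R1
  [ 1  2  -4/3  -1  -8/3 ]
  [ 0  0     0  -9   -15 ]
  [ 3  6    -4  -6   -13 ]
R3 ← R3 − 3·R1
  [ 1  2  -4/3  -1  -8/3 ]
  [ 0  0     0  -9   -15 ]
  [ 0  0     0  -3    -5 ]
R2 ← -1/9·R2
  [ 1  2  -4/3  -1  -8/3 ]
  [ 0  0     0   1   5/3 ]
  [ 0  0     0  -3    -5 ]
R3 ← R3 + 3·R2
  [ 1  2  -4/3  -1  -8/3 ]
  [ 0  0     0   1   5/3 ]
  [ 0  0     0   0     0 ]
R1 ← R1 + R2
  [ 1  2  -4/3  0   -1 ]
  [ 0  0     0  1  5/3 ]
  [ 0  0     0  0    0 ]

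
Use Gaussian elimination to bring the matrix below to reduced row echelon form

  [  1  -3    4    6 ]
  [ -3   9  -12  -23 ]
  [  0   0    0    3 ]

[[1, -3, 4, 0], [0, 0, 0, 1], [0, 0, 0, 0]]

ρ2 → ρ2 + 3·ρ1
ρ2 → -1/5·ρ2
ρ3 → ρ3 − 3·ρ2
ρ1 → ρ1 − 6·ρ2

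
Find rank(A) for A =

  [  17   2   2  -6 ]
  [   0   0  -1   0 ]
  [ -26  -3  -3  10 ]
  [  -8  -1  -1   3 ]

ρ1 -> 1/17·ρ1
  [   1  2/17  2/17  -6/17 ]
  [   0     0    -1      0 ]
  [ -26    -3    -3     10 ]
  [  -8    -1    -1      3 ]
ρ3 -> ρ3 + 26·ρ1
  [  1  2/17  2/17  -6/17 ]
  [  0     0    -1      0 ]
  [  0  1/17  1/17  14/17 ]
  [ -8    -1    -1      3 ]
ρ4 -> ρ4 + 8·ρ1
  [ 1   2/17   2/17  -6/17 ]
  [ 0      0     -1      0 ]
  [ 0   1/17   1/17  14/17 ]
  [ 0  -1/17  -1/17   3/17 ]
ρ2 <-> ρ3
  [ 1   2/17   2/17  -6/17 ]
  [ 0   1/17   1/17  14/17 ]
  [ 0      0     -1      0 ]
  [ 0  -1/17  -1/17   3/17 ]
ρ2 -> 17·ρ2
  [ 1   2/17   2/17  -6/17 ]
  [ 0      1      1     14 ]
  [ 0      0     -1      0 ]
  [ 0  -1/17  -1/17   3/17 ]
ρ4 -> ρ4 + 1/17·ρ2
  [ 1  2/17  2/17  -6/17 ]
  [ 0     1     1     14 ]
  [ 0     0    -1      0 ]
  [ 0     0     0      1 ]
ρ3 -> -1·ρ3
  [ 1  2/17  2/17  -6/17 ]
  [ 0     1     1     14 ]
  [ 0     0     1      0 ]
  [ 0     0     0      1 ]
ρ2 -> ρ2 − 14·ρ4
  [ 1  2/17  2/17  -6/17 ]
  [ 0     1     1      0 ]
  [ 0     0     1      0 ]
  [ 0     0     0      1 ]
ρ1 -> ρ1 + 6/17·ρ4
  [ 1  2/17  2/17  0 ]
  [ 0     1     1  0 ]
  [ 0     0     1  0 ]
  [ 0     0     0  1 ]
ρ2 -> ρ2 − ρ3
  [ 1  2/17  2/17  0 ]
  [ 0     1     0  0 ]
  [ 0     0     1  0 ]
  [ 0     0     0  1 ]
ρ1 -> ρ1 − 2/17·ρ3
  [ 1  2/17  0  0 ]
  [ 0     1  0  0 ]
  [ 0     0  1  0 ]
  [ 0     0  0  1 ]
ρ1 -> ρ1 − 2/17·ρ2
  [ 1  0  0  0 ]
  [ 0  1  0  0 ]
  [ 0  0  1  0 ]
  [ 0  0  0  1 ]
The reduced form has 4 nonzero rows.

rank = 4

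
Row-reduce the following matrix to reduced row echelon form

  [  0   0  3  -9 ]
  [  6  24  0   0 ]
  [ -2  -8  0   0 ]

[[1, 4, 0, 0], [0, 0, 1, -3], [0, 0, 0, 0]]

Swap ρ1 and ρ2.
  [  6  24  0   0 ]
  [  0   0  3  -9 ]
  [ -2  -8  0   0 ]
Multiply ρ1 by 1/6.
  [  1   4  0   0 ]
  [  0   0  3  -9 ]
  [ -2  -8  0   0 ]
Add 2 times ρ1 to ρ3.
  [ 1  4  0   0 ]
  [ 0  0  3  -9 ]
  [ 0  0  0   0 ]
Multiply ρ2 by 1/3.
  [ 1  4  0   0 ]
  [ 0  0  1  -3 ]
  [ 0  0  0   0 ]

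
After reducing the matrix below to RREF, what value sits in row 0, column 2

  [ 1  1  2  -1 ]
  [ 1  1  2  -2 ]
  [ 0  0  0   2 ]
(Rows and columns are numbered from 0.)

2

r2 -> r2 − r1
  [ 1  1  2  -1 ]
  [ 0  0  0  -1 ]
  [ 0  0  0   2 ]
r2 -> -1·r2
  [ 1  1  2  -1 ]
  [ 0  0  0   1 ]
  [ 0  0  0   2 ]
r3 -> r3 − 2·r2
  [ 1  1  2  -1 ]
  [ 0  0  0   1 ]
  [ 0  0  0   0 ]
r1 -> r1 + r2
  [ 1  1  2  0 ]
  [ 0  0  0  1 ]
  [ 0  0  0  0 ]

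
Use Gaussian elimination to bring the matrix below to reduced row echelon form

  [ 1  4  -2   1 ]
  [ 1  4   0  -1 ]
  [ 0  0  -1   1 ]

ρ2 -> ρ2 − ρ1
  [ 1  4  -2   1 ]
  [ 0  0   2  -2 ]
  [ 0  0  -1   1 ]
ρ2 -> 1/2·ρ2
  [ 1  4  -2   1 ]
  [ 0  0   1  -1 ]
  [ 0  0  -1   1 ]
ρ3 -> ρ3 + ρ2
  [ 1  4  -2   1 ]
  [ 0  0   1  -1 ]
  [ 0  0   0   0 ]
ρ1 -> ρ1 + 2·ρ2
  [ 1  4  0  -1 ]
  [ 0  0  1  -1 ]
  [ 0  0  0   0 ]

[[1, 4, 0, -1], [0, 0, 1, -1], [0, 0, 0, 0]]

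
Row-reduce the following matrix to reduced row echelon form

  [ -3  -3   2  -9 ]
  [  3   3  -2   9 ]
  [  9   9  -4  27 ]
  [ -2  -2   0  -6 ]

r1 → -1/3·r1
  [  1   1  -2/3   3 ]
  [  3   3    -2   9 ]
  [  9   9    -4  27 ]
  [ -2  -2     0  -6 ]
r2 → r2 − 3·r1
  [  1   1  -2/3   3 ]
  [  0   0     0   0 ]
  [  9   9    -4  27 ]
  [ -2  -2     0  -6 ]
r3 → r3 − 9·r1
  [  1   1  -2/3   3 ]
  [  0   0     0   0 ]
  [  0   0     2   0 ]
  [ -2  -2     0  -6 ]
r4 → r4 + 2·r1
  [ 1  1  -2/3  3 ]
  [ 0  0     0  0 ]
  [ 0  0     2  0 ]
  [ 0  0  -4/3  0 ]
r2 <=> r3
  [ 1  1  -2/3  3 ]
  [ 0  0     2  0 ]
  [ 0  0     0  0 ]
  [ 0  0  -4/3  0 ]
r2 → 1/2·r2
  [ 1  1  -2/3  3 ]
  [ 0  0     1  0 ]
  [ 0  0     0  0 ]
  [ 0  0  -4/3  0 ]
r4 → r4 + 4/3·r2
  [ 1  1  -2/3  3 ]
  [ 0  0     1  0 ]
  [ 0  0     0  0 ]
  [ 0  0     0  0 ]
r1 → r1 + 2/3·r2
  [ 1  1  0  3 ]
  [ 0  0  1  0 ]
  [ 0  0  0  0 ]
  [ 0  0  0  0 ]

[[1, 1, 0, 3], [0, 0, 1, 0], [0, 0, 0, 0], [0, 0, 0, 0]]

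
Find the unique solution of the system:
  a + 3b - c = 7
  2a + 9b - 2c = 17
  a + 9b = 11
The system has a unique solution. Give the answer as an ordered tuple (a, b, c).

Form the augmented matrix and row-reduce:
  [ 1  3  -1  |   7 ]
  [ 2  9  -2  |  17 ]
  [ 1  9   0  |  11 ]
R2 := R2 − 2·R1
  [ 1  3  -1  |   7 ]
  [ 0  3   0  |   3 ]
  [ 1  9   0  |  11 ]
R3 := R3 − R1
  [ 1  3  -1  |  7 ]
  [ 0  3   0  |  3 ]
  [ 0  6   1  |  4 ]
R2 := 1/3·R2
  [ 1  3  -1  |  7 ]
  [ 0  1   0  |  1 ]
  [ 0  6   1  |  4 ]
R3 := R3 − 6·R2
  [ 1  3  -1  |   7 ]
  [ 0  1   0  |   1 ]
  [ 0  0   1  |  -2 ]
R1 := R1 + R3
  [ 1  3  0  |   5 ]
  [ 0  1  0  |   1 ]
  [ 0  0  1  |  -2 ]
R1 := R1 − 3·R2
  [ 1  0  0  |   2 ]
  [ 0  1  0  |   1 ]
  [ 0  0  1  |  -2 ]
Reading off the last column: a = 2, b = 1, c = -2.

(2, 1, -2)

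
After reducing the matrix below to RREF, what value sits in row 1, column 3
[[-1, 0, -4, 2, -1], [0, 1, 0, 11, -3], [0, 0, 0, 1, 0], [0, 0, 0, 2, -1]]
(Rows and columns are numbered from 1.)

4

Multiply ρ1 by -1.
  [ 1  0  4  -2   1 ]
  [ 0  1  0  11  -3 ]
  [ 0  0  0   1   0 ]
  [ 0  0  0   2  -1 ]
Subtract 2 times ρ3 from ρ4.
  [ 1  0  4  -2   1 ]
  [ 0  1  0  11  -3 ]
  [ 0  0  0   1   0 ]
  [ 0  0  0   0  -1 ]
Multiply ρ4 by -1.
  [ 1  0  4  -2   1 ]
  [ 0  1  0  11  -3 ]
  [ 0  0  0   1   0 ]
  [ 0  0  0   0   1 ]
Add 3 times ρ4 to ρ2.
  [ 1  0  4  -2  1 ]
  [ 0  1  0  11  0 ]
  [ 0  0  0   1  0 ]
  [ 0  0  0   0  1 ]
Subtract ρ4 from ρ1.
  [ 1  0  4  -2  0 ]
  [ 0  1  0  11  0 ]
  [ 0  0  0   1  0 ]
  [ 0  0  0   0  1 ]
Subtract 11 times ρ3 from ρ2.
  [ 1  0  4  -2  0 ]
  [ 0  1  0   0  0 ]
  [ 0  0  0   1  0 ]
  [ 0  0  0   0  1 ]
Add 2 times ρ3 to ρ1.
  [ 1  0  4  0  0 ]
  [ 0  1  0  0  0 ]
  [ 0  0  0  1  0 ]
  [ 0  0  0  0  1 ]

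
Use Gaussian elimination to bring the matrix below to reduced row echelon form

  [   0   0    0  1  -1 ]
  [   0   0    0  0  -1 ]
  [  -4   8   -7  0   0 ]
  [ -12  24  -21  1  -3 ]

[[1, -2, 7/4, 0, 0], [0, 0, 0, 1, 0], [0, 0, 0, 0, 1], [0, 0, 0, 0, 0]]

R1 <=> R3
  [  -4   8   -7  0   0 ]
  [   0   0    0  0  -1 ]
  [   0   0    0  1  -1 ]
  [ -12  24  -21  1  -3 ]
R1 → -1/4·R1
  [   1  -2  7/4  0   0 ]
  [   0   0    0  0  -1 ]
  [   0   0    0  1  -1 ]
  [ -12  24  -21  1  -3 ]
R4 → R4 + 12·R1
  [ 1  -2  7/4  0   0 ]
  [ 0   0    0  0  -1 ]
  [ 0   0    0  1  -1 ]
  [ 0   0    0  1  -3 ]
R2 <=> R3
  [ 1  -2  7/4  0   0 ]
  [ 0   0    0  1  -1 ]
  [ 0   0    0  0  -1 ]
  [ 0   0    0  1  -3 ]
R4 → R4 − R2
  [ 1  -2  7/4  0   0 ]
  [ 0   0    0  1  -1 ]
  [ 0   0    0  0  -1 ]
  [ 0   0    0  0  -2 ]
R3 → -1·R3
  [ 1  -2  7/4  0   0 ]
  [ 0   0    0  1  -1 ]
  [ 0   0    0  0   1 ]
  [ 0   0    0  0  -2 ]
R4 → R4 + 2·R3
  [ 1  -2  7/4  0   0 ]
  [ 0   0    0  1  -1 ]
  [ 0   0    0  0   1 ]
  [ 0   0    0  0   0 ]
R2 → R2 + R3
  [ 1  -2  7/4  0  0 ]
  [ 0   0    0  1  0 ]
  [ 0   0    0  0  1 ]
  [ 0   0    0  0  0 ]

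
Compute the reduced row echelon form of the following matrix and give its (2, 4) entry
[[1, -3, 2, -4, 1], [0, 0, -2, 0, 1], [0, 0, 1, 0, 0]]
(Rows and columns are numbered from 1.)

R2 := -1/2·R2
  [ 1  -3  2  -4     1 ]
  [ 0   0  1   0  -1/2 ]
  [ 0   0  1   0     0 ]
R3 := R3 − R2
  [ 1  -3  2  -4     1 ]
  [ 0   0  1   0  -1/2 ]
  [ 0   0  0   0   1/2 ]
R3 := 2·R3
  [ 1  -3  2  -4     1 ]
  [ 0   0  1   0  -1/2 ]
  [ 0   0  0   0     1 ]
R2 := R2 + 1/2·R3
  [ 1  -3  2  -4  1 ]
  [ 0   0  1   0  0 ]
  [ 0   0  0   0  1 ]
R1 := R1 − R3
  [ 1  -3  2  -4  0 ]
  [ 0   0  1   0  0 ]
  [ 0   0  0   0  1 ]
R1 := R1 − 2·R2
  [ 1  -3  0  -4  0 ]
  [ 0   0  1   0  0 ]
  [ 0   0  0   0  1 ]

0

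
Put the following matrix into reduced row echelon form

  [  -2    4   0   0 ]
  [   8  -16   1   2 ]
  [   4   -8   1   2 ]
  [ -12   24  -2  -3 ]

ρ1 -> -1/2·ρ1
ρ2 -> ρ2 − 8·ρ1
ρ3 -> ρ3 − 4·ρ1
ρ4 -> ρ4 + 12·ρ1
ρ3 -> ρ3 − ρ2
ρ4 -> ρ4 + 2·ρ2
ρ3 <=> ρ4
ρ2 -> ρ2 − 2·ρ3

[[1, -2, 0, 0], [0, 0, 1, 0], [0, 0, 0, 1], [0, 0, 0, 0]]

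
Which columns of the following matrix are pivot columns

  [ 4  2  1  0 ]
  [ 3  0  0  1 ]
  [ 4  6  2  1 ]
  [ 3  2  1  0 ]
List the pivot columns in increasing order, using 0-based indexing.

r1 -> 1/4·r1
  [ 1  1/2  1/4  0 ]
  [ 3    0    0  1 ]
  [ 4    6    2  1 ]
  [ 3    2    1  0 ]
r2 -> r2 − 3·r1
  [ 1   1/2   1/4  0 ]
  [ 0  -3/2  -3/4  1 ]
  [ 4     6     2  1 ]
  [ 3     2     1  0 ]
r3 -> r3 − 4·r1
  [ 1   1/2   1/4  0 ]
  [ 0  -3/2  -3/4  1 ]
  [ 0     4     1  1 ]
  [ 3     2     1  0 ]
r4 -> r4 − 3·r1
  [ 1   1/2   1/4  0 ]
  [ 0  -3/2  -3/4  1 ]
  [ 0     4     1  1 ]
  [ 0   1/2   1/4  0 ]
r2 -> -2/3·r2
  [ 1  1/2  1/4     0 ]
  [ 0    1  1/2  -2/3 ]
  [ 0    4    1     1 ]
  [ 0  1/2  1/4     0 ]
r3 -> r3 − 4·r2
  [ 1  1/2  1/4     0 ]
  [ 0    1  1/2  -2/3 ]
  [ 0    0   -1  11/3 ]
  [ 0  1/2  1/4     0 ]
r4 -> r4 − 1/2·r2
  [ 1  1/2  1/4     0 ]
  [ 0    1  1/2  -2/3 ]
  [ 0    0   -1  11/3 ]
  [ 0    0    0   1/3 ]
r3 -> -1·r3
  [ 1  1/2  1/4      0 ]
  [ 0    1  1/2   -2/3 ]
  [ 0    0    1  -11/3 ]
  [ 0    0    0    1/3 ]
r4 -> 3·r4
  [ 1  1/2  1/4      0 ]
  [ 0    1  1/2   -2/3 ]
  [ 0    0    1  -11/3 ]
  [ 0    0    0      1 ]
r3 -> r3 + 11/3·r4
  [ 1  1/2  1/4     0 ]
  [ 0    1  1/2  -2/3 ]
  [ 0    0    1     0 ]
  [ 0    0    0     1 ]
r2 -> r2 + 2/3·r4
  [ 1  1/2  1/4  0 ]
  [ 0    1  1/2  0 ]
  [ 0    0    1  0 ]
  [ 0    0    0  1 ]
r2 -> r2 − 1/2·r3
  [ 1  1/2  1/4  0 ]
  [ 0    1    0  0 ]
  [ 0    0    1  0 ]
  [ 0    0    0  1 ]
r1 -> r1 − 1/4·r3
  [ 1  1/2  0  0 ]
  [ 0    1  0  0 ]
  [ 0    0  1  0 ]
  [ 0    0  0  1 ]
r1 -> r1 − 1/2·r2
  [ 1  0  0  0 ]
  [ 0  1  0  0 ]
  [ 0  0  1  0 ]
  [ 0  0  0  1 ]
Pivot columns are the columns containing a leading 1.

0, 1, 2, 3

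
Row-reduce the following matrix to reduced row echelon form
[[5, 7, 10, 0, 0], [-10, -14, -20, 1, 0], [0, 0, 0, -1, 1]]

[[1, 7/5, 2, 0, 0], [0, 0, 0, 1, 0], [0, 0, 0, 0, 1]]

Multiply R1 by 1/5.
  [   1  7/5    2   0  0 ]
  [ -10  -14  -20   1  0 ]
  [   0    0    0  -1  1 ]
Add 10 times R1 to R2.
  [ 1  7/5  2   0  0 ]
  [ 0    0  0   1  0 ]
  [ 0    0  0  -1  1 ]
Add R2 to R3.
  [ 1  7/5  2  0  0 ]
  [ 0    0  0  1  0 ]
  [ 0    0  0  0  1 ]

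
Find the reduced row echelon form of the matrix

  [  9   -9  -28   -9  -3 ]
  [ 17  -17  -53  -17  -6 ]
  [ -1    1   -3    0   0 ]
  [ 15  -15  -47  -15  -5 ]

[[1, -1, 0, 0, 0], [0, 0, 1, 0, 0], [0, 0, 0, 1, 0], [0, 0, 0, 0, 1]]

R1 := 1/9·R1
R2 := R2 − 17·R1
R3 := R3 + R1
R4 := R4 − 15·R1
R2 := -9·R2
R3 := R3 + 55/9·R2
R4 := R4 + 1/3·R2
R3 := -1·R3
R3 := R3 + 18·R4
R2 := R2 − 3·R4
R1 := R1 + 1/3·R4
R1 := R1 + R3
R1 := R1 + 28/9·R2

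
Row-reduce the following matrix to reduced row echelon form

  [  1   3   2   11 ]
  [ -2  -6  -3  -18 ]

[[1, 3, 0, 3], [0, 0, 1, 4]]

R2 → R2 + 2·R1
  [ 1  3  2  11 ]
  [ 0  0  1   4 ]
R1 → R1 − 2·R2
  [ 1  3  0  3 ]
  [ 0  0  1  4 ]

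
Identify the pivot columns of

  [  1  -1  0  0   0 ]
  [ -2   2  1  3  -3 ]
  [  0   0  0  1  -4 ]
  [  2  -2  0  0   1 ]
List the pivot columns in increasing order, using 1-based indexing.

1, 3, 4, 5

R2 := R2 + 2·R1
  [ 1  -1  0  0   0 ]
  [ 0   0  1  3  -3 ]
  [ 0   0  0  1  -4 ]
  [ 2  -2  0  0   1 ]
R4 := R4 − 2·R1
  [ 1  -1  0  0   0 ]
  [ 0   0  1  3  -3 ]
  [ 0   0  0  1  -4 ]
  [ 0   0  0  0   1 ]
R3 := R3 + 4·R4
  [ 1  -1  0  0   0 ]
  [ 0   0  1  3  -3 ]
  [ 0   0  0  1   0 ]
  [ 0   0  0  0   1 ]
R2 := R2 + 3·R4
  [ 1  -1  0  0  0 ]
  [ 0   0  1  3  0 ]
  [ 0   0  0  1  0 ]
  [ 0   0  0  0  1 ]
R2 := R2 − 3·R3
  [ 1  -1  0  0  0 ]
  [ 0   0  1  0  0 ]
  [ 0   0  0  1  0 ]
  [ 0   0  0  0  1 ]
Pivot columns are the columns containing a leading 1.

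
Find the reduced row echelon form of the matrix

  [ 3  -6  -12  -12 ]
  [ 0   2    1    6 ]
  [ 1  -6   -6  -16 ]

[[1, 0, -3, 2], [0, 1, 1/2, 3], [0, 0, 0, 0]]

R1 := 1/3·R1
  [ 1  -2  -4   -4 ]
  [ 0   2   1    6 ]
  [ 1  -6  -6  -16 ]
R3 := R3 − R1
  [ 1  -2  -4   -4 ]
  [ 0   2   1    6 ]
  [ 0  -4  -2  -12 ]
R2 := 1/2·R2
  [ 1  -2   -4   -4 ]
  [ 0   1  1/2    3 ]
  [ 0  -4   -2  -12 ]
R3 := R3 + 4·R2
  [ 1  -2   -4  -4 ]
  [ 0   1  1/2   3 ]
  [ 0   0    0   0 ]
R1 := R1 + 2·R2
  [ 1  0   -3  2 ]
  [ 0  1  1/2  3 ]
  [ 0  0    0  0 ]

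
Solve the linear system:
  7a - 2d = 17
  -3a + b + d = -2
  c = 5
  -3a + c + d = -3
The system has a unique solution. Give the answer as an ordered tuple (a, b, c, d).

Form the augmented matrix and row-reduce:
  [  7  0  0  -2  |  17 ]
  [ -3  1  0   1  |  -2 ]
  [  0  0  1   0  |   5 ]
  [ -3  0  1   1  |  -3 ]
r1 ← 1/7·r1
  [  1  0  0  -2/7  |  17/7 ]
  [ -3  1  0     1  |    -2 ]
  [  0  0  1     0  |     5 ]
  [ -3  0  1     1  |    -3 ]
r2 ← r2 + 3·r1
  [  1  0  0  -2/7  |  17/7 ]
  [  0  1  0   1/7  |  37/7 ]
  [  0  0  1     0  |     5 ]
  [ -3  0  1     1  |    -3 ]
r4 ← r4 + 3·r1
  [ 1  0  0  -2/7  |  17/7 ]
  [ 0  1  0   1/7  |  37/7 ]
  [ 0  0  1     0  |     5 ]
  [ 0  0  1   1/7  |  30/7 ]
r4 ← r4 − r3
  [ 1  0  0  -2/7  |  17/7 ]
  [ 0  1  0   1/7  |  37/7 ]
  [ 0  0  1     0  |     5 ]
  [ 0  0  0   1/7  |  -5/7 ]
r4 ← 7·r4
  [ 1  0  0  -2/7  |  17/7 ]
  [ 0  1  0   1/7  |  37/7 ]
  [ 0  0  1     0  |     5 ]
  [ 0  0  0     1  |    -5 ]
r2 ← r2 − 1/7·r4
  [ 1  0  0  -2/7  |  17/7 ]
  [ 0  1  0     0  |     6 ]
  [ 0  0  1     0  |     5 ]
  [ 0  0  0     1  |    -5 ]
r1 ← r1 + 2/7·r4
  [ 1  0  0  0  |   1 ]
  [ 0  1  0  0  |   6 ]
  [ 0  0  1  0  |   5 ]
  [ 0  0  0  1  |  -5 ]
Reading off the last column: a = 1, b = 6, c = 5, d = -5.

(1, 6, 5, -5)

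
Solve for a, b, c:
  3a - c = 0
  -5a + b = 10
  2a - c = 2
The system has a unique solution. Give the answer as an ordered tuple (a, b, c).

(-2, 0, -6)

Form the augmented matrix and row-reduce:
  [  3  0  -1  |   0 ]
  [ -5  1   0  |  10 ]
  [  2  0  -1  |   2 ]
r1 ← 1/3·r1
  [  1  0  -1/3  |   0 ]
  [ -5  1     0  |  10 ]
  [  2  0    -1  |   2 ]
r2 ← r2 + 5·r1
  [ 1  0  -1/3  |   0 ]
  [ 0  1  -5/3  |  10 ]
  [ 2  0    -1  |   2 ]
r3 ← r3 − 2·r1
  [ 1  0  -1/3  |   0 ]
  [ 0  1  -5/3  |  10 ]
  [ 0  0  -1/3  |   2 ]
r3 ← -3·r3
  [ 1  0  -1/3  |   0 ]
  [ 0  1  -5/3  |  10 ]
  [ 0  0     1  |  -6 ]
r2 ← r2 + 5/3·r3
  [ 1  0  -1/3  |   0 ]
  [ 0  1     0  |   0 ]
  [ 0  0     1  |  -6 ]
r1 ← r1 + 1/3·r3
  [ 1  0  0  |  -2 ]
  [ 0  1  0  |   0 ]
  [ 0  0  1  |  -6 ]
Reading off the last column: a = -2, b = 0, c = -6.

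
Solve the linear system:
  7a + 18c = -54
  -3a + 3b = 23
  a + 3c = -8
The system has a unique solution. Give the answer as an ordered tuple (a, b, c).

(-6, 5/3, -2/3)

Form the augmented matrix and row-reduce:
  [  7  0  18  |  -54 ]
  [ -3  3   0  |   23 ]
  [  1  0   3  |   -8 ]
R1 → 1/7·R1
  [  1  0  18/7  |  -54/7 ]
  [ -3  3     0  |     23 ]
  [  1  0     3  |     -8 ]
R2 → R2 + 3·R1
  [ 1  0  18/7  |  -54/7 ]
  [ 0  3  54/7  |   -1/7 ]
  [ 1  0     3  |     -8 ]
R3 → R3 − R1
  [ 1  0  18/7  |  -54/7 ]
  [ 0  3  54/7  |   -1/7 ]
  [ 0  0   3/7  |   -2/7 ]
R2 → 1/3·R2
  [ 1  0  18/7  |  -54/7 ]
  [ 0  1  18/7  |  -1/21 ]
  [ 0  0   3/7  |   -2/7 ]
R3 → 7/3·R3
  [ 1  0  18/7  |  -54/7 ]
  [ 0  1  18/7  |  -1/21 ]
  [ 0  0     1  |   -2/3 ]
R2 → R2 − 18/7·R3
  [ 1  0  18/7  |  -54/7 ]
  [ 0  1     0  |    5/3 ]
  [ 0  0     1  |   -2/3 ]
R1 → R1 − 18/7·R3
  [ 1  0  0  |    -6 ]
  [ 0  1  0  |   5/3 ]
  [ 0  0  1  |  -2/3 ]
Reading off the last column: a = -6, b = 5/3, c = -2/3.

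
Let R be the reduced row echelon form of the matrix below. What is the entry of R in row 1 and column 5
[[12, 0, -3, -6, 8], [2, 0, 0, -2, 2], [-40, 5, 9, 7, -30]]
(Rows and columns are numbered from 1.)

1

r1 → 1/12·r1
  [   1  0  -1/4  -1/2  2/3 ]
  [   2  0     0    -2    2 ]
  [ -40  5     9     7  -30 ]
r2 → r2 − 2·r1
  [   1  0  -1/4  -1/2  2/3 ]
  [   0  0   1/2    -1  2/3 ]
  [ -40  5     9     7  -30 ]
r3 → r3 + 40·r1
  [ 1  0  -1/4  -1/2    2/3 ]
  [ 0  0   1/2    -1    2/3 ]
  [ 0  5    -1   -13  -10/3 ]
r2 <=> r3
  [ 1  0  -1/4  -1/2    2/3 ]
  [ 0  5    -1   -13  -10/3 ]
  [ 0  0   1/2    -1    2/3 ]
r2 → 1/5·r2
  [ 1  0  -1/4   -1/2   2/3 ]
  [ 0  1  -1/5  -13/5  -2/3 ]
  [ 0  0   1/2     -1   2/3 ]
r3 → 2·r3
  [ 1  0  -1/4   -1/2   2/3 ]
  [ 0  1  -1/5  -13/5  -2/3 ]
  [ 0  0     1     -2   4/3 ]
r2 → r2 + 1/5·r3
  [ 1  0  -1/4  -1/2   2/3 ]
  [ 0  1     0    -3  -2/5 ]
  [ 0  0     1    -2   4/3 ]
r1 → r1 + 1/4·r3
  [ 1  0  0  -1     1 ]
  [ 0  1  0  -3  -2/5 ]
  [ 0  0  1  -2   4/3 ]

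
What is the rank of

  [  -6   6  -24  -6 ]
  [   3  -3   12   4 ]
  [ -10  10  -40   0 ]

rank = 2

R1 → -1/6·R1
R2 → R2 − 3·R1
R3 → R3 + 10·R1
R3 → R3 − 10·R2
R1 → R1 − R2
The reduced form has 2 nonzero rows.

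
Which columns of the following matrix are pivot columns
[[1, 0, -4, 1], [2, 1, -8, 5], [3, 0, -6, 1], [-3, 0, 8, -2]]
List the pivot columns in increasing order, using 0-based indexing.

r2 := r2 − 2·r1
  [  1  0  -4   1 ]
  [  0  1   0   3 ]
  [  3  0  -6   1 ]
  [ -3  0   8  -2 ]
r3 := r3 − 3·r1
  [  1  0  -4   1 ]
  [  0  1   0   3 ]
  [  0  0   6  -2 ]
  [ -3  0   8  -2 ]
r4 := r4 + 3·r1
  [ 1  0  -4   1 ]
  [ 0  1   0   3 ]
  [ 0  0   6  -2 ]
  [ 0  0  -4   1 ]
r3 := 1/6·r3
  [ 1  0  -4     1 ]
  [ 0  1   0     3 ]
  [ 0  0   1  -1/3 ]
  [ 0  0  -4     1 ]
r4 := r4 + 4·r3
  [ 1  0  -4     1 ]
  [ 0  1   0     3 ]
  [ 0  0   1  -1/3 ]
  [ 0  0   0  -1/3 ]
r4 := -3·r4
  [ 1  0  -4     1 ]
  [ 0  1   0     3 ]
  [ 0  0   1  -1/3 ]
  [ 0  0   0     1 ]
r3 := r3 + 1/3·r4
  [ 1  0  -4  1 ]
  [ 0  1   0  3 ]
  [ 0  0   1  0 ]
  [ 0  0   0  1 ]
r2 := r2 − 3·r4
  [ 1  0  -4  1 ]
  [ 0  1   0  0 ]
  [ 0  0   1  0 ]
  [ 0  0   0  1 ]
r1 := r1 − r4
  [ 1  0  -4  0 ]
  [ 0  1   0  0 ]
  [ 0  0   1  0 ]
  [ 0  0   0  1 ]
r1 := r1 + 4·r3
  [ 1  0  0  0 ]
  [ 0  1  0  0 ]
  [ 0  0  1  0 ]
  [ 0  0  0  1 ]
Pivot columns are the columns containing a leading 1.

0, 1, 2, 3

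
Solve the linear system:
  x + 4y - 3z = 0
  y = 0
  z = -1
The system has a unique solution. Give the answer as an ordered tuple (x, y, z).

Form the augmented matrix and row-reduce:
  [ 1  4  -3  |   0 ]
  [ 0  1   0  |   0 ]
  [ 0  0   1  |  -1 ]
R1 -> R1 + 3·R3
  [ 1  4  0  |  -3 ]
  [ 0  1  0  |   0 ]
  [ 0  0  1  |  -1 ]
R1 -> R1 − 4·R2
  [ 1  0  0  |  -3 ]
  [ 0  1  0  |   0 ]
  [ 0  0  1  |  -1 ]
Reading off the last column: x = -3, y = 0, z = -1.

(-3, 0, -1)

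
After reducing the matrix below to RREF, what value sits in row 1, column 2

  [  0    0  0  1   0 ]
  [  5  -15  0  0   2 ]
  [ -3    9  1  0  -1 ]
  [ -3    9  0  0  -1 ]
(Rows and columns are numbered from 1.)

-3

Swap R1 and R2.
  [  5  -15  0  0   2 ]
  [  0    0  0  1   0 ]
  [ -3    9  1  0  -1 ]
  [ -3    9  0  0  -1 ]
Multiply R1 by 1/5.
  [  1  -3  0  0  2/5 ]
  [  0   0  0  1    0 ]
  [ -3   9  1  0   -1 ]
  [ -3   9  0  0   -1 ]
Add 3 times R1 to R3.
  [  1  -3  0  0  2/5 ]
  [  0   0  0  1    0 ]
  [  0   0  1  0  1/5 ]
  [ -3   9  0  0   -1 ]
Add 3 times R1 to R4.
  [ 1  -3  0  0  2/5 ]
  [ 0   0  0  1    0 ]
  [ 0   0  1  0  1/5 ]
  [ 0   0  0  0  1/5 ]
Swap R2 and R3.
  [ 1  -3  0  0  2/5 ]
  [ 0   0  1  0  1/5 ]
  [ 0   0  0  1    0 ]
  [ 0   0  0  0  1/5 ]
Multiply R4 by 5.
  [ 1  -3  0  0  2/5 ]
  [ 0   0  1  0  1/5 ]
  [ 0   0  0  1    0 ]
  [ 0   0  0  0    1 ]
Subtract 1/5 times R4 from R2.
  [ 1  -3  0  0  2/5 ]
  [ 0   0  1  0    0 ]
  [ 0   0  0  1    0 ]
  [ 0   0  0  0    1 ]
Subtract 2/5 times R4 from R1.
  [ 1  -3  0  0  0 ]
  [ 0   0  1  0  0 ]
  [ 0   0  0  1  0 ]
  [ 0   0  0  0  1 ]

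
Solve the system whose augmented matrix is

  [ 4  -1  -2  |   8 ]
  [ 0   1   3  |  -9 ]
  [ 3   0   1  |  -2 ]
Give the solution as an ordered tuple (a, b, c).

R1 := 1/4·R1
R3 := R3 − 3·R1
R3 := R3 − 3/4·R2
R3 := 4·R3
R2 := R2 − 3·R3
R1 := R1 + 1/2·R3
R1 := R1 + 1/4·R2
Reading off the last column: a = 1, b = 6, c = -5.

(1, 6, -5)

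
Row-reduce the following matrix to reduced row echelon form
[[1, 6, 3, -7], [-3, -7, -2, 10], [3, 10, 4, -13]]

[[1, 0, 0, -1], [0, 1, 0, -1], [0, 0, 1, 0]]

ρ2 → ρ2 + 3·ρ1
  [ 1   6  3   -7 ]
  [ 0  11  7  -11 ]
  [ 3  10  4  -13 ]
ρ3 → ρ3 − 3·ρ1
  [ 1   6   3   -7 ]
  [ 0  11   7  -11 ]
  [ 0  -8  -5    8 ]
ρ2 → 1/11·ρ2
  [ 1   6     3  -7 ]
  [ 0   1  7/11  -1 ]
  [ 0  -8    -5   8 ]
ρ3 → ρ3 + 8·ρ2
  [ 1  6     3  -7 ]
  [ 0  1  7/11  -1 ]
  [ 0  0  1/11   0 ]
ρ3 → 11·ρ3
  [ 1  6     3  -7 ]
  [ 0  1  7/11  -1 ]
  [ 0  0     1   0 ]
ρ2 → ρ2 − 7/11·ρ3
  [ 1  6  3  -7 ]
  [ 0  1  0  -1 ]
  [ 0  0  1   0 ]
ρ1 → ρ1 − 3·ρ3
  [ 1  6  0  -7 ]
  [ 0  1  0  -1 ]
  [ 0  0  1   0 ]
ρ1 → ρ1 − 6·ρ2
  [ 1  0  0  -1 ]
  [ 0  1  0  -1 ]
  [ 0  0  1   0 ]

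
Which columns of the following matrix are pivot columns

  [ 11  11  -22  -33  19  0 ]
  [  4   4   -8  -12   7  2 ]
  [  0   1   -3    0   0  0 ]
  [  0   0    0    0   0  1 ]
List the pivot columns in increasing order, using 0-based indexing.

ρ1 → 1/11·ρ1
ρ2 → ρ2 − 4·ρ1
ρ2 <=> ρ3
ρ3 → 11·ρ3
ρ3 → ρ3 − 22·ρ4
ρ1 → ρ1 − 19/11·ρ3
ρ1 → ρ1 − ρ2
Pivot columns are the columns containing a leading 1.

0, 1, 4, 5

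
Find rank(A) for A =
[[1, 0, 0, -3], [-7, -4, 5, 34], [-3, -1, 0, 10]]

rank = 3

R2 := R2 + 7·R1
  [  1   0  0  -3 ]
  [  0  -4  5  13 ]
  [ -3  -1  0  10 ]
R3 := R3 + 3·R1
  [ 1   0  0  -3 ]
  [ 0  -4  5  13 ]
  [ 0  -1  0   1 ]
R2 := -1/4·R2
  [ 1   0     0     -3 ]
  [ 0   1  -5/4  -13/4 ]
  [ 0  -1     0      1 ]
R3 := R3 + R2
  [ 1  0     0     -3 ]
  [ 0  1  -5/4  -13/4 ]
  [ 0  0  -5/4   -9/4 ]
R3 := -4/5·R3
  [ 1  0     0     -3 ]
  [ 0  1  -5/4  -13/4 ]
  [ 0  0     1    9/5 ]
R2 := R2 + 5/4·R3
  [ 1  0  0   -3 ]
  [ 0  1  0   -1 ]
  [ 0  0  1  9/5 ]
The reduced form has 3 nonzero rows.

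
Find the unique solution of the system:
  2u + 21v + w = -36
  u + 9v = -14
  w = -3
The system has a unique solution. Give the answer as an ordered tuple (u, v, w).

(1, -5/3, -3)

Form the augmented matrix and row-reduce:
  [ 2  21  1  |  -36 ]
  [ 1   9  0  |  -14 ]
  [ 0   0  1  |   -3 ]
R1 -> 1/2·R1
  [ 1  21/2  1/2  |  -18 ]
  [ 1     9    0  |  -14 ]
  [ 0     0    1  |   -3 ]
R2 -> R2 − R1
  [ 1  21/2   1/2  |  -18 ]
  [ 0  -3/2  -1/2  |    4 ]
  [ 0     0     1  |   -3 ]
R2 -> -2/3·R2
  [ 1  21/2  1/2  |   -18 ]
  [ 0     1  1/3  |  -8/3 ]
  [ 0     0    1  |    -3 ]
R2 -> R2 − 1/3·R3
  [ 1  21/2  1/2  |   -18 ]
  [ 0     1    0  |  -5/3 ]
  [ 0     0    1  |    -3 ]
R1 -> R1 − 1/2·R3
  [ 1  21/2  0  |  -33/2 ]
  [ 0     1  0  |   -5/3 ]
  [ 0     0  1  |     -3 ]
R1 -> R1 − 21/2·R2
  [ 1  0  0  |     1 ]
  [ 0  1  0  |  -5/3 ]
  [ 0  0  1  |    -3 ]
Reading off the last column: u = 1, v = -5/3, w = -3.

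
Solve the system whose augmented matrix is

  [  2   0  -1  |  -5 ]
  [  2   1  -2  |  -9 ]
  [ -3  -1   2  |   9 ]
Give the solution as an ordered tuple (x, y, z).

(0, 1, 5)

R1 -> 1/2·R1
R2 -> R2 − 2·R1
R3 -> R3 + 3·R1
R3 -> R3 + R2
R3 -> -2·R3
R2 -> R2 + R3
R1 -> R1 + 1/2·R3
Reading off the last column: x = 0, y = 1, z = 5.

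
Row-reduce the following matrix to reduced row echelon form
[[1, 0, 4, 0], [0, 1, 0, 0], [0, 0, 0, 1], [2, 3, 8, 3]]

ρ4 ← ρ4 − 2·ρ1
  [ 1  0  4  0 ]
  [ 0  1  0  0 ]
  [ 0  0  0  1 ]
  [ 0  3  0  3 ]
ρ4 ← ρ4 − 3·ρ2
  [ 1  0  4  0 ]
  [ 0  1  0  0 ]
  [ 0  0  0  1 ]
  [ 0  0  0  3 ]
ρ4 ← ρ4 − 3·ρ3
  [ 1  0  4  0 ]
  [ 0  1  0  0 ]
  [ 0  0  0  1 ]
  [ 0  0  0  0 ]

[[1, 0, 4, 0], [0, 1, 0, 0], [0, 0, 0, 1], [0, 0, 0, 0]]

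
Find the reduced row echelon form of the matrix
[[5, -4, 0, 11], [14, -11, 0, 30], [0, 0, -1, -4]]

ρ1 := 1/5·ρ1
ρ2 := ρ2 − 14·ρ1
ρ2 := 5·ρ2
ρ3 := -1·ρ3
ρ1 := ρ1 + 4/5·ρ2

[[1, 0, 0, -1], [0, 1, 0, -4], [0, 0, 1, 4]]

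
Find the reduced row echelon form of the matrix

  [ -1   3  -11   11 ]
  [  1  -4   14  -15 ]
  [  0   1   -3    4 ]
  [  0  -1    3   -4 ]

[[1, 0, 2, 1], [0, 1, -3, 4], [0, 0, 0, 0], [0, 0, 0, 0]]

ρ1 → -1·ρ1
  [ 1  -3  11  -11 ]
  [ 1  -4  14  -15 ]
  [ 0   1  -3    4 ]
  [ 0  -1   3   -4 ]
ρ2 → ρ2 − ρ1
  [ 1  -3  11  -11 ]
  [ 0  -1   3   -4 ]
  [ 0   1  -3    4 ]
  [ 0  -1   3   -4 ]
ρ2 → -1·ρ2
  [ 1  -3  11  -11 ]
  [ 0   1  -3    4 ]
  [ 0   1  -3    4 ]
  [ 0  -1   3   -4 ]
ρ3 → ρ3 − ρ2
  [ 1  -3  11  -11 ]
  [ 0   1  -3    4 ]
  [ 0   0   0    0 ]
  [ 0  -1   3   -4 ]
ρ4 → ρ4 + ρ2
  [ 1  -3  11  -11 ]
  [ 0   1  -3    4 ]
  [ 0   0   0    0 ]
  [ 0   0   0    0 ]
ρ1 → ρ1 + 3·ρ2
  [ 1  0   2  1 ]
  [ 0  1  -3  4 ]
  [ 0  0   0  0 ]
  [ 0  0   0  0 ]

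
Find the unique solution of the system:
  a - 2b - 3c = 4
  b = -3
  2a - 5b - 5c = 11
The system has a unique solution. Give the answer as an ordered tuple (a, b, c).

(-2, -3, 0)

Form the augmented matrix and row-reduce:
  [ 1  -2  -3  |   4 ]
  [ 0   1   0  |  -3 ]
  [ 2  -5  -5  |  11 ]
Subtract 2 times R1 from R3.
  [ 1  -2  -3  |   4 ]
  [ 0   1   0  |  -3 ]
  [ 0  -1   1  |   3 ]
Add R2 to R3.
  [ 1  -2  -3  |   4 ]
  [ 0   1   0  |  -3 ]
  [ 0   0   1  |   0 ]
Add 3 times R3 to R1.
  [ 1  -2  0  |   4 ]
  [ 0   1  0  |  -3 ]
  [ 0   0  1  |   0 ]
Add 2 times R2 to R1.
  [ 1  0  0  |  -2 ]
  [ 0  1  0  |  -3 ]
  [ 0  0  1  |   0 ]
Reading off the last column: a = -2, b = -3, c = 0.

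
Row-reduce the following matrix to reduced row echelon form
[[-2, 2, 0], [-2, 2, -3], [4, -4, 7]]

ρ1 ← -1/2·ρ1
  [  1  -1   0 ]
  [ -2   2  -3 ]
  [  4  -4   7 ]
ρ2 ← ρ2 + 2·ρ1
  [ 1  -1   0 ]
  [ 0   0  -3 ]
  [ 4  -4   7 ]
ρ3 ← ρ3 − 4·ρ1
  [ 1  -1   0 ]
  [ 0   0  -3 ]
  [ 0   0   7 ]
ρ2 ← -1/3·ρ2
  [ 1  -1  0 ]
  [ 0   0  1 ]
  [ 0   0  7 ]
ρ3 ← ρ3 − 7·ρ2
  [ 1  -1  0 ]
  [ 0   0  1 ]
  [ 0   0  0 ]

[[1, -1, 0], [0, 0, 1], [0, 0, 0]]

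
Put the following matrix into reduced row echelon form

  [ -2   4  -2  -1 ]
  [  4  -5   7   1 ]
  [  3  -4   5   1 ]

r1 -> -1/2·r1
  [ 1  -2  1  1/2 ]
  [ 4  -5  7    1 ]
  [ 3  -4  5    1 ]
r2 -> r2 − 4·r1
  [ 1  -2  1  1/2 ]
  [ 0   3  3   -1 ]
  [ 3  -4  5    1 ]
r3 -> r3 − 3·r1
  [ 1  -2  1   1/2 ]
  [ 0   3  3    -1 ]
  [ 0   2  2  -1/2 ]
r2 -> 1/3·r2
  [ 1  -2  1   1/2 ]
  [ 0   1  1  -1/3 ]
  [ 0   2  2  -1/2 ]
r3 -> r3 − 2·r2
  [ 1  -2  1   1/2 ]
  [ 0   1  1  -1/3 ]
  [ 0   0  0   1/6 ]
r3 -> 6·r3
  [ 1  -2  1   1/2 ]
  [ 0   1  1  -1/3 ]
  [ 0   0  0     1 ]
r2 -> r2 + 1/3·r3
  [ 1  -2  1  1/2 ]
  [ 0   1  1    0 ]
  [ 0   0  0    1 ]
r1 -> r1 − 1/2·r3
  [ 1  -2  1  0 ]
  [ 0   1  1  0 ]
  [ 0   0  0  1 ]
r1 -> r1 + 2·r2
  [ 1  0  3  0 ]
  [ 0  1  1  0 ]
  [ 0  0  0  1 ]

[[1, 0, 3, 0], [0, 1, 1, 0], [0, 0, 0, 1]]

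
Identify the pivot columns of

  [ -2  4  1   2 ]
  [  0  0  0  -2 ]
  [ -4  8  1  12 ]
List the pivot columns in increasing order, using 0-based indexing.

0, 2, 3

ρ1 ← -1/2·ρ1
  [  1  -2  -1/2  -1 ]
  [  0   0     0  -2 ]
  [ -4   8     1  12 ]
ρ3 ← ρ3 + 4·ρ1
  [ 1  -2  -1/2  -1 ]
  [ 0   0     0  -2 ]
  [ 0   0    -1   8 ]
ρ2 <=> ρ3
  [ 1  -2  -1/2  -1 ]
  [ 0   0    -1   8 ]
  [ 0   0     0  -2 ]
ρ2 ← -1·ρ2
  [ 1  -2  -1/2  -1 ]
  [ 0   0     1  -8 ]
  [ 0   0     0  -2 ]
ρ3 ← -1/2·ρ3
  [ 1  -2  -1/2  -1 ]
  [ 0   0     1  -8 ]
  [ 0   0     0   1 ]
ρ2 ← ρ2 + 8·ρ3
  [ 1  -2  -1/2  -1 ]
  [ 0   0     1   0 ]
  [ 0   0     0   1 ]
ρ1 ← ρ1 + ρ3
  [ 1  -2  -1/2  0 ]
  [ 0   0     1  0 ]
  [ 0   0     0  1 ]
ρ1 ← ρ1 + 1/2·ρ2
  [ 1  -2  0  0 ]
  [ 0   0  1  0 ]
  [ 0   0  0  1 ]
Pivot columns are the columns containing a leading 1.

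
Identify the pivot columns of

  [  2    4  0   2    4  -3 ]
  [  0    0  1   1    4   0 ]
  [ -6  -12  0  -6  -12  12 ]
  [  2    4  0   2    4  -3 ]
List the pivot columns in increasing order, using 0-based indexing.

R1 -> 1/2·R1
  [  1    2  0   1    2  -3/2 ]
  [  0    0  1   1    4     0 ]
  [ -6  -12  0  -6  -12    12 ]
  [  2    4  0   2    4    -3 ]
R3 -> R3 + 6·R1
  [ 1  2  0  1  2  -3/2 ]
  [ 0  0  1  1  4     0 ]
  [ 0  0  0  0  0     3 ]
  [ 2  4  0  2  4    -3 ]
R4 -> R4 − 2·R1
  [ 1  2  0  1  2  -3/2 ]
  [ 0  0  1  1  4     0 ]
  [ 0  0  0  0  0     3 ]
  [ 0  0  0  0  0     0 ]
R3 -> 1/3·R3
  [ 1  2  0  1  2  -3/2 ]
  [ 0  0  1  1  4     0 ]
  [ 0  0  0  0  0     1 ]
  [ 0  0  0  0  0     0 ]
R1 -> R1 + 3/2·R3
  [ 1  2  0  1  2  0 ]
  [ 0  0  1  1  4  0 ]
  [ 0  0  0  0  0  1 ]
  [ 0  0  0  0  0  0 ]
Pivot columns are the columns containing a leading 1.

0, 2, 5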